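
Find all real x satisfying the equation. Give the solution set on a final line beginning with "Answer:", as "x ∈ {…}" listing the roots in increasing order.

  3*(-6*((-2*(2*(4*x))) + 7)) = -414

Step 1. [3*(-6*((-2*(2*(4*x))) + 7)) = -414] leading coefficient 3: divide by 3, so div: -6*((-2*(2*(4*x))) + 7) = -138.
Step 2. [-6*((-2*(2*(4*x))) + 7) = -138] leading coefficient -6: divide by -6, so div: (-2*(2*(4*x))) + 7 = 23.
Step 3. [(-2*(2*(4*x))) + 7 = 23] 7 comes off first (subtract 7). So sub: -2*(2*(4*x)) = 16.
Step 4. [-2*(2*(4*x)) = 16] -2·(inner) — divide through by -2, so div: 2*(4*x) = -8.
Step 5. [2*(4*x) = -8] 2 out front; divide by 2 ⇒ div: 4*x = -4.
Step 6. [4*x = -4] LHS = 4·(…); ÷4 both sides. So div: x = -1.

Answer: x ∈ {-1}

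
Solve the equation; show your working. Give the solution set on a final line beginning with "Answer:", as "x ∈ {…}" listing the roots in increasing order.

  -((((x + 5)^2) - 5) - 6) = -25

Step 1. [-((((x + 5)^2) - 5) - 6) = -25] flip signs both sides. So neg: (((x + 5)^2) - 5) - 6 = 25.
Step 2. [(((x + 5)^2) - 5) - 6 = 25] 6 comes off first (add 6) ⇒ sub: ((x + 5)^2) - 5 = 31.
Step 3. [((x + 5)^2) - 5 = 31] -5 is outermost — add 5 both sides, so sub: (x + 5)^2 = 36.
Step 4. [(x + 5)^2 = 36] LHS squared, RHS 36 ≥ 0: apply √ (±). So sqrt: x + 5 = 6 or -6.
Step 5. [x + 5 = 6 or -6] +5 is outermost — subtract 5 both sides. So sub: x = 1 or -11.

Answer: x ∈ {-11, 1}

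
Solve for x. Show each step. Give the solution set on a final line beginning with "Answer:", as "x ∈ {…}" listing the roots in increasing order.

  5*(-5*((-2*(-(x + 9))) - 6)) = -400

Step 1. [5*(-5*((-2*(-(x + 9))) - 6)) = -400] 5·(inner) — divide through by 5 ⇒ div: -5*((-2*(-(x + 9))) - 6) = -80.
Step 2. [-5*((-2*(-(x + 9))) - 6) = -80] leading coefficient -5: divide by -5. So div: (-2*(-(x + 9))) - 6 = 16.
Step 3. [(-2*(-(x + 9))) - 6 = 16] common factor -2 (LHS and 16) — divide through, so factor: (-(x + 9)) + 3 = -8.
Step 4. [(-(x + 9)) + 3 = -8] the outer +3 inverts by subtracting 3, so sub: -(x + 9) = -11.
Step 5. [-(x + 9) = -11] leading − — multiply by −1. So neg: x + 9 = 11.
Step 6. [x + 9 = 11] peel the +9: subtract 9 from each side ⇒ sub: x = 2.

Answer: x ∈ {2}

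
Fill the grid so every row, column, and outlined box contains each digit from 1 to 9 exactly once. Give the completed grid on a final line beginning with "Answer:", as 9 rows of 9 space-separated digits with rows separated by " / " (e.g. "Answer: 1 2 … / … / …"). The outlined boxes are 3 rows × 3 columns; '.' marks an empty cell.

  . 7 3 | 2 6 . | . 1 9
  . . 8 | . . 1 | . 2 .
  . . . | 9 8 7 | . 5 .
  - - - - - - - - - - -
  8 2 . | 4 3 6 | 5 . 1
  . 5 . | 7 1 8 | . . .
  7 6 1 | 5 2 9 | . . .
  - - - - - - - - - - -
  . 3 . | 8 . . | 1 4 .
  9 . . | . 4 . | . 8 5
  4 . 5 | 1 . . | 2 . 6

Step 1. [r6c8∈{3}] r6c8 has the single candidate 3, so r6c8=3.
Step 2. [r7c9∈{7}] r7c9 has the single candidate 7, so r7c9=7.
Step 3. [r5c7∈{4,6,9}] r5c7 is the only open cell in col 7 admitting 9. So r5c7=9.
Step 4. [r8c7∈{3}] r8c7 has the single candidate 3, so r8c7=3.
Step 5. [r2c5∈{5}] only 5 remains possible at r2c5. So r2c5=5.
Step 6. [r2c1∈{6}] nothing but 6 survives at r2c1 ⇒ r2c1=6.
Step 7. [r7c1∈{2}] r7c1 has the single candidate 2 ⇒ r7c1=2.
Step 8. [r6c9∈{4,8}] across col 9, 8 lands solely at r6c9 ⇒ r6c9=8.
Step 9. [r6c7∈{4}] r6c7 is down to just 4 ⇒ r6c7=4.
Step 10. [r3c9∈{3,4}] 3 has one home in row 3: r3c9. So r3c9=3.
Step 11. [r2c9∈{4}] r2c9's peers cover all but 4 ⇒ r2c9=4.
Step 12. [r3c2∈{1,4}] across col 2, 4 lands solely at r3c2. So r3c2=4.
Step 13. [r8c4∈{6}] r8c4 has the single candidate 6, so r8c4=6.
Step 14. [r9c5∈{7,9}] across row 9, 7 lands solely at r9c5. So r9c5=7.
Step 15. [r7c3∈{6}] r7c3 has the single candidate 6 ⇒ r7c3=6.
Step 16. [r8c6∈{2}] r8c6's peers cover all but 2, so r8c6=2.
Step 17. [r3c3∈{2}] nothing but 2 survives at r3c3. So r3c3=2.
Step 18. [r9c2∈{8}] only 8 remains possible at r9c2 ⇒ r9c2=8.
Step 19. [r1c7∈{8}] r1c7's peers cover all but 8, so r1c7=8.
Step 20. [r5c3∈{4}] r5c3's peers cover all but 4, so r5c3=4.
Step 21. [r5c1∈{3}] r5c1 has the single candidate 3. So r5c1=3.
Step 22. [r9c6∈{3}] only 3 remains possible at r9c6. So r9c6=3.
Step 23. [r3c1∈{1}] r3c1 is down to just 1. So r3c1=1.
Step 24. [r1c6∈{4}] only 4 remains possible at r1c6 ⇒ r1c6=4.
Step 25. [r2c4∈{3}] r2c4 is down to just 3. So r2c4=3.
Step 26. [r9c8∈{9}] r9c8's peers cover all but 9, so r9c8=9.
Step 27. [r1c1∈{5}] only 5 remains possible at r1c1. So r1c1=5.
Step 28. [r7c5∈{9}] r7c5's peers cover all but 9. So r7c5=9.
Step 29. [r2c2∈{9}] only 9 remains possible at r2c2 ⇒ r2c2=9.
Step 30. [r7c6∈{5}] nothing but 5 survives at r7c6, so r7c6=5.
Step 31. [r5c9∈{2}] nothing but 2 survives at r5c9, so r5c9=2.
Step 32. [r3c7∈{6}] nothing but 6 survives at r3c7 ⇒ r3c7=6.
Step 33. [r5c8∈{6}] nothing but 6 survives at r5c8 ⇒ r5c8=6.
Step 34. [r2c7∈{7}] r2c7 is down to just 7. So r2c7=7.
Step 35. [r8c3∈{7}] nothing but 7 survives at r8c3 ⇒ r8c3=7.
Step 36. [r8c2∈{1}] only 1 remains possible at r8c2, so r8c2=1.
Step 37. [r4c8∈{7}] r4c8's peers cover all but 7. So r4c8=7.
Step 38. [r4c3∈{9}] r4c3 is down to just 9, so r4c3=9.

Answer: 5 7 3 2 6 4 8 1 9 / 6 9 8 3 5 1 7 2 4 / 1 4 2 9 8 7 6 5 3 / 8 2 9 4 3 6 5 7 1 / 3 5 4 7 1 8 9 6 2 / 7 6 1 5 2 9 4 3 8 / 2 3 6 8 9 5 1 4 7 / 9 1 7 6 4 2 3 8 5 / 4 8 5 1 7 3 2 9 6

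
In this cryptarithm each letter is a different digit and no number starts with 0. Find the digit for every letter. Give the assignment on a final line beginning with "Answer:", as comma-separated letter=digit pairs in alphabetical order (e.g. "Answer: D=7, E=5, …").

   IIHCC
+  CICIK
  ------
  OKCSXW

Step 1. [O] O is the leading digit of a 6-digit sum of two 5-digit numbers; the final carry is exactly 1, so O=1.
Step 2. [col 1: C + K ≡ W (mod 10)] K=3 is one option consistent with column 1 (C + K ≡ W (mod 10), carry-in 0) — take it ⇒ K=3.
Step 3. [col 1: C + K ≡ W (mod 10)] several values work for C in column 1 (C + K ≡ W (mod 10), carry-in 0); try C=5 ⇒ C=5.
Step 4. [col 1: C + K ≡ W (mod 10)] column 1: given C=5, K=3, carry-in 0, and digits 1,3,5 already taken and all letters distinct, C+K≡W (mod 10) forces W=8 ⇒ W=8.
Step 5. [col 2: C + I ≡ X (mod 10)] no forcing yet in column 2 (carry-in 0); X=2 is free and consistent — try it ⇒ X=2.
Step 6. [col 2: C + I ≡ X (mod 10)] in column 2 we have C+I≡X with carry-in 0; given C=5, X=2 and digits 1,2,3,5,8 already taken and all letters distinct, that pins I to 7 ⇒ I=7.
Step 7. [col 3: H + C ≡ S (mod 10)] column 3 (H + C ≡ S (mod 10), carry-in 1) doesn't pin S yet; pick S=0 and continue. So S=0.
Step 8. [col 3: H + C ≡ S (mod 10)] from column 3 (C=5, S=0, carry-in 1, digits 0,1,2,3,5,7,8 already taken and all letters distinct): H must equal 4. So H=4.

Answer: C=5, H=4, I=7, K=3, O=1, S=0, W=8, X=2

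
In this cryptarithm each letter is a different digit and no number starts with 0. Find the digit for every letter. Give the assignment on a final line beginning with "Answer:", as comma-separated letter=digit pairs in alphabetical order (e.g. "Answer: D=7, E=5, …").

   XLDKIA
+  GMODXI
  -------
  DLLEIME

Step 1. [D] the sum has 7 digits but both addends have 6; that extra leading digit D is the final carry, namely 1 ⇒ D=1.
Step 2. [col 1: A + I ≡ E (mod 10)] column 1 (A + I ≡ E (mod 10), carry-in 0) doesn't pin E yet; pick E=9 and continue. So E=9.
Step 3. [col 1: A + I ≡ E (mod 10)] several values work for I in column 1 (A + I ≡ E (mod 10), carry-in 0); try I=4. So I=4.
Step 4. [col 1: A + I ≡ E (mod 10)] column 1: given I=4, E=9, carry-in 0, and digits 1,4,9 already taken and all letters distinct, A+I≡E (mod 10) forces A=5, so A=5.
Step 5. [col 2: I + X ≡ M (mod 10)] X=6 is one option consistent with column 2 (I + X ≡ M (mod 10), carry-in 0) — take it ⇒ X=6.
Step 6. [col 2: I + X ≡ M (mod 10)] column 2: given I=4, X=6, carry-in 0, and digits 1,4,5,6,9 already taken and all letters distinct, I+X≡M (mod 10) forces M=0 ⇒ M=0.
Step 7. [col 3: K + D ≡ I (mod 10)] from column 3 (D=1, I=4, carry-in 1, digits 0,1,4,5,6,9 already taken and all letters distinct): K must equal 2, so K=2.
Step 8. [col 4: D + O ≡ E (mod 10)] in column 4 we have D+O≡E with carry-in 0; given D=1, E=9 and digits 0,1,2,4,5,6,9 already taken and all letters distinct, that pins O to 8 ⇒ O=8.
Step 9. [col 5: L + M ≡ L (mod 10)] several values work for L in column 5 (L + M ≡ L (mod 10), carry-in 0); try L=3 ⇒ L=3.
Step 10. [col 6: X + G ≡ L (mod 10)] column 6 reads X+G+carry(0)=L with X=6, L=3; with digits 0,1,2,3,4,5,6,8,9 already taken and all letters distinct, the only value for G is 7, so G=7.

Answer: A=5, D=1, E=9, G=7, I=4, K=2, L=3, M=0, O=8, X=6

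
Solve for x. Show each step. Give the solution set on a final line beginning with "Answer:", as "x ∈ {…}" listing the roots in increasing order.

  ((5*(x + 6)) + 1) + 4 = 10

Step 1. [((5*(x + 6)) + 1) + 4 = 10] 4 comes off first (subtract 4). So sub: (5*(x + 6)) + 1 = 6.
Step 2. [(5*(x + 6)) + 1 = 6] the outer +1 inverts by subtracting 1. So sub: 5*(x + 6) = 5.
Step 3. [5*(x + 6) = 5] divide by the outer 5. So div: x + 6 = 1.
Step 4. [x + 6 = 1] subtract 6: x sits inside (… + 6) ⇒ sub: x = -5.

Answer: x ∈ {-5}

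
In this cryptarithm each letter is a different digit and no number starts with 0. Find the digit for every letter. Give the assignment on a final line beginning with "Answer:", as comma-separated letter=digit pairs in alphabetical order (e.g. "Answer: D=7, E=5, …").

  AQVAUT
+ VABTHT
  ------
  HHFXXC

Step 1. [col 1: T + T ≡ C (mod 10)] several values work for C in column 1 (T + T ≡ C (mod 10), carry-in 0); try C=2 ⇒ C=2.
Step 2. [col 1: T + T ≡ C (mod 10)] column 1 (T + T ≡ C (mod 10), carry-in 0) doesn't pin T yet; pick T=1 and continue ⇒ T=1.
Step 3. [col 2: U + H ≡ X (mod 10)] no forcing yet in column 2 (carry-in 0); H=9 is free and consistent — try it. So H=9.
Step 4. [col 2: U + H ≡ X (mod 10)] U=8 is one option consistent with column 2 (U + H ≡ X (mod 10), carry-in 0) — take it. So U=8.
Step 5. [col 2: U + H ≡ X (mod 10)] column 2 reads U+H+carry(0)=X with U=8, H=9; with digits 1,2,8,9 already taken and all letters distinct, the only value for X is 7. So X=7.
Step 6. [col 3: A + T ≡ X (mod 10)] column 3 reads A+T+carry(1)=X with T=1, X=7; with digits 1,2,7,8,9 already taken and all letters distinct, the only value for A is 5 ⇒ A=5.
Step 7. [col 4: V + B ≡ F (mod 10)] column 4: given nothing yet, carry-in 0, and digits 1,2,5,7,8,9 already taken and all letters distinct, V+B≡F (mod 10) forces F=0. So F=0.
Step 8. [col 4: V + B ≡ F (mod 10)] several values work for V in column 4 (V + B ≡ F (mod 10), carry-in 0); try V=4. So V=4.
Step 9. [col 4: V + B ≡ F (mod 10)] from column 4 (V=4, F=0, carry-in 0, digits 0,1,2,4,5,7,8,9 already taken and all letters distinct): B must equal 6 ⇒ B=6.
Step 10. [col 5: Q + A ≡ H (mod 10)] column 5 reads Q+A+carry(1)=H with A=5, H=9; with digits 0,1,2,4,5,6,7,8,9 already taken and all letters distinct, the only value for Q is 3. So Q=3.

Answer: A=5, B=6, C=2, F=0, H=9, Q=3, T=1, U=8, V=4, X=7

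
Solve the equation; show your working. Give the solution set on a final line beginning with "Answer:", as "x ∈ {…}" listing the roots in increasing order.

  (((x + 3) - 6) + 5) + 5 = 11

Step 1. [(((x + 3) - 6) + 5) + 5 = 11] the outer +5 inverts by subtracting 5 ⇒ sub: ((x + 3) - 6) + 5 = 6.
Step 2. [((x + 3) - 6) + 5 = 6] the outer +5 inverts by subtracting 5. So sub: (x + 3) - 6 = 1.
Step 3. [(x + 3) - 6 = 1] 6 comes off first (add 6). So sub: x + 3 = 7.
Step 4. [x + 3 = 7] +3 is outermost — subtract 3 both sides ⇒ sub: x = 4.

Answer: x ∈ {4}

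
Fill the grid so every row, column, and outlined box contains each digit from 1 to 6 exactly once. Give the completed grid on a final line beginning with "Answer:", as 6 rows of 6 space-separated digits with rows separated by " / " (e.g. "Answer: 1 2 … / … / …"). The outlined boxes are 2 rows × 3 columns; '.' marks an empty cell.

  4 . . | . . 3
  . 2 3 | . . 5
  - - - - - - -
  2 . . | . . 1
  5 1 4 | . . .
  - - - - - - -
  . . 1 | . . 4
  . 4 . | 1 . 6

Step 1. [r3c3∈{6}] r3c3 has the single candidate 6, so r3c3=6.
Step 2. [r6c1∈{3}] r6c1 has the single candidate 3 ⇒ r6c1=3.
Step 3. [r1c5∈{1,2,6}] row 1 places 1 nowhere but r1c5 ⇒ r1c5=1.
Step 4. [r1c4∈{2,6}] r1c4 is the only open cell in row 1 admitting 2 ⇒ r1c4=2.
Step 5. [r5c5∈{2,3,5}] row 5 places 2 nowhere but r5c5 ⇒ r5c5=2.
Step 6. [r1c2∈{5,6}] r1c2 is the only open cell in row 1 admitting 6, so r1c2=6.
Step 7. [r5c4∈{3,5}] in row 5, 3 fits only at r5c4 ⇒ r5c4=3.
Step 8. [r3c4∈{4,5}] in col 4, 5 fits only at r3c4. So r3c4=5.
Step 9. [r4c4∈{6}] nothing but 6 survives at r4c4 ⇒ r4c4=6.
Step 10. [r3c5∈{3,4}] across row 3, 4 lands solely at r3c5 ⇒ r3c5=4.
Step 11. [r6c3∈{2,5}] r6c3 is the only open cell in row 6 admitting 2. So r6c3=2.
Step 12. [r5c2∈{5}] r5c2 has the single candidate 5, so r5c2=5.
Step 13. [r3c2∈{3}] r3c2 has the single candidate 3. So r3c2=3.
Step 14. [r2c1∈{1}] only 1 remains possible at r2c1. So r2c1=1.
Step 15. [r2c5∈{6}] nothing but 6 survives at r2c5 ⇒ r2c5=6.
Step 16. [r1c3∈{5}] nothing but 5 survives at r1c3. So r1c3=5.
Step 17. [r4c6∈{2}] nothing but 2 survives at r4c6, so r4c6=2.
Step 18. [r6c5∈{5}] nothing but 5 survives at r6c5. So r6c5=5.
Step 19. [r2c4∈{4}] r2c4 is down to just 4 ⇒ r2c4=4.
Step 20. [r4c5∈{3}] r4c5 is down to just 3, so r4c5=3.
Step 21. [r5c1∈{6}] r5c1 has the single candidate 6. So r5c1=6.

Answer: 4 6 5 2 1 3 / 1 2 3 4 6 5 / 2 3 6 5 4 1 / 5 1 4 6 3 2 / 6 5 1 3 2 4 / 3 4 2 1 5 6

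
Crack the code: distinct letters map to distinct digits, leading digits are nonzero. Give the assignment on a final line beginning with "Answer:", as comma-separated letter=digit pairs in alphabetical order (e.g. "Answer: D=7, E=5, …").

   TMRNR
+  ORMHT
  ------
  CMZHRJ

Step 1. [col 1: R + T ≡ J (mod 10)] J=4 is one option consistent with column 1 (R + T ≡ J (mod 10), carry-in 0) — take it, so J=4.
Step 2. [col 1: R + T ≡ J (mod 10)] T=9 is one option consistent with column 1 (R + T ≡ J (mod 10), carry-in 0) — take it ⇒ T=9.
Step 3. [col 1: R + T ≡ J (mod 10)] column 1 reads R+T+carry(0)=J with T=9, J=4; with digits 4,9 already taken and all letters distinct, the only value for R is 5 ⇒ R=5.
Step 4. [col 2: N + H ≡ R (mod 10)] column 2 (N + H ≡ R (mod 10), carry-in 1) doesn't pin H yet; pick H=8 and continue, so H=8.
Step 5. [C] adding two 5-digit numbers gives at most 5+1 digits, and here it does — C is that final carry and must be 1. So C=1.
Step 6. [col 2: N + H ≡ R (mod 10)] column 2 reads N+H+carry(1)=R with H=8, R=5; with digits 1,4,5,8,9 already taken and all letters distinct, the only value for N is 6, so N=6.
Step 7. [col 3: R + M ≡ H (mod 10)] from column 3 (R=5, H=8, carry-in 1, digits 1,4,5,6,8,9 already taken and all letters distinct): M must equal 2, so M=2.
Step 8. [col 4: M + R ≡ Z (mod 10)] from column 4 (M=2, R=5, carry-in 0, digits 1,2,4,5,6,8,9 already taken and all letters distinct): Z must equal 7 ⇒ Z=7.
Step 9. [col 5: T + O ≡ M (mod 10)] from column 5 (T=9, M=2, carry-in 0, digits 1,2,4,5,6,7,8,9 already taken and all letters distinct): O must equal 3 ⇒ O=3.

Answer: C=1, H=8, J=4, M=2, N=6, O=3, R=5, T=9, Z=7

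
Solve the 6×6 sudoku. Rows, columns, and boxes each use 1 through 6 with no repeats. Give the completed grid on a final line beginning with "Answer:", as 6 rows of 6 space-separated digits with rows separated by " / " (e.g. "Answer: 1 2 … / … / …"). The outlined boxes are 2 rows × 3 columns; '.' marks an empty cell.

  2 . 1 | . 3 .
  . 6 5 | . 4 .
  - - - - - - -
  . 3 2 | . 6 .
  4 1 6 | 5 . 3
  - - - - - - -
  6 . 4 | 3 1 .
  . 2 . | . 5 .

Step 1. [r1c4∈{6}] r1c4's peers cover all but 6 ⇒ r1c4=6.
Step 2. [r2c4∈{1,2}] in col 4, 2 fits only at r2c4, so r2c4=2.
Step 3. [r3c4∈{1,4}] across col 4, 1 lands solely at r3c4 ⇒ r3c4=1.
Step 4. [r2c1∈{3}] only 3 remains possible at r2c1, so r2c1=3.
Step 5. [r3c6∈{4}] r3c6 has the single candidate 4 ⇒ r3c6=4.
Step 6. [r2c6∈{1}] r2c6 has the single candidate 1. So r2c6=1.
Step 7. [r1c2∈{4}] r1c2's peers cover all but 4 ⇒ r1c2=4.
Step 8. [r6c3∈{3}] only 3 remains possible at r6c3, so r6c3=3.
Step 9. [r4c5∈{2}] r4c5 is down to just 2, so r4c5=2.
Step 10. [r3c1∈{5}] r3c1's peers cover all but 5. So r3c1=5.
Step 11. [r6c1∈{1}] r6c1's peers cover all but 1. So r6c1=1.
Step 12. [r5c6∈{2}] r5c6 is down to just 2, so r5c6=2.
Step 13. [r6c6∈{6}] r6c6's peers cover all but 6, so r6c6=6.
Step 14. [r6c4∈{4}] only 4 remains possible at r6c4. So r6c4=4.
Step 15. [r5c2∈{5}] r5c2's peers cover all but 5 ⇒ r5c2=5.
Step 16. [r1c6∈{5}] r1c6 is down to just 5 ⇒ r1c6=5.

Answer: 2 4 1 6 3 5 / 3 6 5 2 4 1 / 5 3 2 1 6 4 / 4 1 6 5 2 3 / 6 5 4 3 1 2 / 1 2 3 4 5 6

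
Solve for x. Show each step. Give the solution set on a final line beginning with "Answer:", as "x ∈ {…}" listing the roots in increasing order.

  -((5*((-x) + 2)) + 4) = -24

Step 1. [-((5*((-x) + 2)) + 4) = -24] flip signs both sides. So neg: (5*((-x) + 2)) + 4 = 24.
Step 2. [(5*((-x) + 2)) + 4 = 24] 4 comes off first (subtract 4), so sub: 5*((-x) + 2) = 20.
Step 3. [5*((-x) + 2) = 20] 5·(inner) — divide through by 5, so div: (-x) + 2 = 4.
Step 4. [(-x) + 2 = 4] 2 comes off first (subtract 2). So sub: -x = 2.
Step 5. [-x = 2] LHS negated; negate both sides ⇒ neg: x = -2.

Answer: x ∈ {-2}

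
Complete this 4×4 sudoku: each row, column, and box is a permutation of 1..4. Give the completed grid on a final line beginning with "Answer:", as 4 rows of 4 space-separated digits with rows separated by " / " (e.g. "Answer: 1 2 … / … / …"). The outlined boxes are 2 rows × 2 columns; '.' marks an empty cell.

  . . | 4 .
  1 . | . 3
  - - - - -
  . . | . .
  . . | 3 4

Step 1. [r4c1∈{2}] nothing but 2 survives at r4c1, so r4c1=2.
Step 2. [r2c3∈{2}] only 2 remains possible at r2c3 ⇒ r2c3=2.
Step 3. [r3c1∈{3,4}] across col 1, 4 lands solely at r3c1 ⇒ r3c1=4.
Step 4. [r3c3∈{1}] nothing but 1 survives at r3c3 ⇒ r3c3=1.
Step 5. [r3c2∈{3}] r3c2's peers cover all but 3, so r3c2=3.
Step 6. [r1c4∈{1}] only 1 remains possible at r1c4 ⇒ r1c4=1.
Step 7. [r1c1∈{3}] nothing but 3 survives at r1c1 ⇒ r1c1=3.
Step 8. [r2c2∈{4}] r2c2 has the single candidate 4 ⇒ r2c2=4.
Step 9. [r1c2∈{2}] r1c2's peers cover all but 2. So r1c2=2.
Step 10. [r4c2∈{1}] r4c2's peers cover all but 1 ⇒ r4c2=1.
Step 11. [r3c4∈{2}] r3c4 is down to just 2. So r3c4=2.

Answer: 3 2 4 1 / 1 4 2 3 / 4 3 1 2 / 2 1 3 4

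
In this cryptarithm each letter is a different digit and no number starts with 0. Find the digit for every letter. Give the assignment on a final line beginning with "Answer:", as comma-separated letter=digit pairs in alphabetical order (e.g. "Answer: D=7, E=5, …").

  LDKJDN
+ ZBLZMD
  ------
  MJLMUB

Step 1. [col 1: N + D ≡ B (mod 10)] B=1 is one option consistent with column 1 (N + D ≡ B (mod 10), carry-in 0) — take it ⇒ B=1.
Step 2. [col 1: N + D ≡ B (mod 10)] column 1 (N + D ≡ B (mod 10), carry-in 0) doesn't pin D yet; pick D=4 and continue ⇒ D=4.
Step 3. [col 1: N + D ≡ B (mod 10)] from column 1 (D=4, B=1, carry-in 0, digits 1,4 already taken and all letters distinct): N must equal 7, so N=7.
Step 4. [col 2: D + M ≡ U (mod 10)] no forcing yet in column 2 (carry-in 1); U=3 is free and consistent — try it, so U=3.
Step 5. [col 2: D + M ≡ U (mod 10)] from column 2 (D=4, U=3, carry-in 1, digits 1,3,4,7 already taken and all letters distinct): M must equal 8. So M=8.
Step 6. [col 3: J + Z ≡ M (mod 10)] J=5 is one option consistent with column 3 (J + Z ≡ M (mod 10), carry-in 1) — take it, so J=5.
Step 7. [col 3: J + Z ≡ M (mod 10)] column 3: given J=5, M=8, carry-in 1, and digits 1,3,4,5,7,8 already taken and all letters distinct, J+Z≡M (mod 10) forces Z=2, so Z=2.
Step 8. [col 4: K + L ≡ L (mod 10)] in column 4 we have K+L≡L with carry-in 0; given nothing yet and digits 1,2,3,4,5,7,8 already taken and all letters distinct, that pins K to 0, so K=0.
Step 9. [col 4: K + L ≡ L (mod 10)] column 4 (K + L ≡ L (mod 10), carry-in 0) doesn't pin L yet; pick L=6 and continue. So L=6.

Answer: B=1, D=4, J=5, K=0, L=6, M=8, N=7, U=3, Z=2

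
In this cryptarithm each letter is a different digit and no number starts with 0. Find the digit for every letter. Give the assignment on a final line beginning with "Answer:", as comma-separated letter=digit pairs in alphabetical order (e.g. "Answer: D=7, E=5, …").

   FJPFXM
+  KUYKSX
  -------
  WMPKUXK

Step 1. [col 1: M + X ≡ K (mod 10)] K=8 is one option consistent with column 1 (M + X ≡ K (mod 10), carry-in 0) — take it. So K=8.
Step 2. [col 1: M + X ≡ K (mod 10)] M=6 is one option consistent with column 1 (M + X ≡ K (mod 10), carry-in 0) — take it. So M=6.
Step 3. [col 1: M + X ≡ K (mod 10)] column 1 reads M+X+carry(0)=K with M=6, K=8; with digits 6,8 already taken and all letters distinct, the only value for X is 2, so X=2.
Step 4. [W] the sum has 7 digits but both addends have 6; that extra leading digit W is the final carry, namely 1. So W=1.
Step 5. [col 2: X + S ≡ X (mod 10)] column 2: given X=2, carry-in 0, and digits 1,2,6,8 already taken and all letters distinct, X+S≡X (mod 10) forces S=0. So S=0.
Step 6. [col 3: F + K ≡ U (mod 10)] several values work for F in column 3 (F + K ≡ U (mod 10), carry-in 0); try F=7. So F=7.
Step 7. [col 3: F + K ≡ U (mod 10)] column 3: given F=7, K=8, carry-in 0, and digits 0,1,2,6,7,8 already taken and all letters distinct, F+K≡U (mod 10) forces U=5. So U=5.
Step 8. [col 4: P + Y ≡ K (mod 10)] several values work for P in column 4 (P + Y ≡ K (mod 10), carry-in 1); try P=4, so P=4.
Step 9. [col 4: P + Y ≡ K (mod 10)] in column 4 we have P+Y≡K with carry-in 1; given P=4, K=8 and digits 0,1,2,4,5,6,7,8 already taken and all letters distinct, that pins Y to 3. So Y=3.
Step 10. [col 5: J + U ≡ P (mod 10)] column 5 reads J+U+carry(0)=P with U=5, P=4; with digits 0,1,2,3,4,5,6,7,8 already taken and all letters distinct, the only value for J is 9. So J=9.

Answer: F=7, J=9, K=8, M=6, P=4, S=0, U=5, W=1, X=2, Y=3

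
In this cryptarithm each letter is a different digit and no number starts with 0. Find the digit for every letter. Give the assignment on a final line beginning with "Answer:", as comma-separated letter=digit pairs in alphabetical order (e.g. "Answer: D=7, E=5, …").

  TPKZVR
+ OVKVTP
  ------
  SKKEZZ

Step 1. [col 1: R + P ≡ Z (mod 10)] several values work for R in column 1 (R + P ≡ Z (mod 10), carry-in 0); try R=8, so R=8.
Step 2. [col 1: R + P ≡ Z (mod 10)] column 1 (R + P ≡ Z (mod 10), carry-in 0) doesn't pin P yet; pick P=4 and continue. So P=4.
Step 3. [col 1: R + P ≡ Z (mod 10)] from column 1 (R=8, P=4, carry-in 0, digits 4,8 already taken and all letters distinct): Z must equal 2 ⇒ Z=2.
Step 4. [col 2: V + T ≡ Z (mod 10)] no forcing yet in column 2 (carry-in 1); T=5 is free and consistent — try it, so T=5.
Step 5. [col 2: V + T ≡ Z (mod 10)] column 2 reads V+T+carry(1)=Z with T=5, Z=2; with digits 2,4,5,8 already taken and all letters distinct, the only value for V is 6 ⇒ V=6.
Step 6. [col 3: Z + V ≡ E (mod 10)] column 3: given Z=2, V=6, carry-in 1, and digits 2,4,5,6,8 already taken and all letters distinct, Z+V≡E (mod 10) forces E=9, so E=9.
Step 7. [col 4: K + K ≡ K (mod 10)] from column 4 (nothing yet, carry-in 0, digits 2,4,5,6,8,9 already taken and all letters distinct): K must equal 0, so K=0.
Step 8. [col 6: T + O ≡ S (mod 10)] several values work for S in column 6 (T + O ≡ S (mod 10), carry-in 1); try S=7, so S=7.
Step 9. [col 6: T + O ≡ S (mod 10)] column 6 reads T+O+carry(1)=S with T=5, S=7; with digits 0,2,4,5,6,7,8,9 already taken and all letters distinct, the only value for O is 1, so O=1.

Answer: E=9, K=0, O=1, P=4, R=8, S=7, T=5, V=6, Z=2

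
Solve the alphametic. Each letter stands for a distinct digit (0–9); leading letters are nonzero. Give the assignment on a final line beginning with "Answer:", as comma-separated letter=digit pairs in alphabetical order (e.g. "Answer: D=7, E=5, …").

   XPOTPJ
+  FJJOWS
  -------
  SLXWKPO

Step 1. [col 1: J + S ≡ O (mod 10)] O=5 is one option consistent with column 1 (J + S ≡ O (mod 10), carry-in 0) — take it ⇒ O=5.
Step 2. [col 1: J + S ≡ O (mod 10)] no forcing yet in column 1 (carry-in 0); J=4 is free and consistent — try it. So J=4.
Step 3. [col 1: J + S ≡ O (mod 10)] from column 1 (J=4, O=5, carry-in 0, digits 4,5 already taken and all letters distinct): S must equal 1. So S=1.
Step 4. [col 2: P + W ≡ P (mod 10)] column 2: given nothing yet, carry-in 0, and digits 1,4,5 already taken and all letters distinct, P+W≡P (mod 10) forces W=0. So W=0.
Step 5. [col 2: P + W ≡ P (mod 10)] column 2 (P + W ≡ P (mod 10), carry-in 0) doesn't pin P yet; pick P=2 and continue ⇒ P=2.
Step 6. [col 3: T + O ≡ K (mod 10)] T=8 is one option consistent with column 3 (T + O ≡ K (mod 10), carry-in 0) — take it ⇒ T=8.
Step 7. [col 3: T + O ≡ K (mod 10)] from column 3 (T=8, O=5, carry-in 0, digits 0,1,2,4,5,8 already taken and all letters distinct): K must equal 3, so K=3.
Step 8. [col 5: P + J ≡ X (mod 10)] in column 5 we have P+J≡X with carry-in 1; given P=2, J=4 and digits 0,1,2,3,4,5,8 already taken and all letters distinct, that pins X to 7. So X=7.
Step 9. [col 6: X + F ≡ L (mod 10)] column 6 reads X+F+carry(0)=L with X=7; with digits 0,1,2,3,4,5,7,8 already taken and all letters distinct, the only value for F is 9, so F=9.
Step 10. [col 6: X + F ≡ L (mod 10)] in column 6 we have X+F≡L with carry-in 0; given X=7, F=9 and digits 0,1,2,3,4,5,7,8,9 already taken and all letters distinct, that pins L to 6 ⇒ L=6.

Answer: F=9, J=4, K=3, L=6, O=5, P=2, S=1, T=8, W=0, X=7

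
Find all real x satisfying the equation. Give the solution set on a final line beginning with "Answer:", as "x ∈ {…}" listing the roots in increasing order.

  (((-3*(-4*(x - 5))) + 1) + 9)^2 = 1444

Step 1. [(((-3*(-4*(x - 5))) + 1) + 9)^2 = 1444] LHS squared, RHS 1444 ≥ 0: apply √ (±) ⇒ sqrt: ((-3*(-4*(x - 5))) + 1) + 9 = 38 or -38.
Step 2. [((-3*(-4*(x - 5))) + 1) + 9 = 38 or -38] peel the +9: subtract 9 from each side, so sub: (-3*(-4*(x - 5))) + 1 = 29 or -47.
Step 3. [(-3*(-4*(x - 5))) + 1 = 29 or -47] peel the +1: subtract 1 from each side. So sub: -3*(-4*(x - 5)) = 28 or -48.
Step 4. [-3*(-4*(x - 5)) = 28 or -48] -3 out front; divide by -3 ⇒ div: -4*(x - 5) = -28/3 or 16.
Step 5. [-4*(x - 5) = -28/3 or 16] LHS = -4·(…); ÷-4 both sides ⇒ div: x - 5 = 7/3 or -4.
Step 6. [x - 5 = 7/3 or -4] -5 is outermost — add 5 both sides, so sub: x = 22/3 or 1.

Answer: x ∈ {1, 22/3}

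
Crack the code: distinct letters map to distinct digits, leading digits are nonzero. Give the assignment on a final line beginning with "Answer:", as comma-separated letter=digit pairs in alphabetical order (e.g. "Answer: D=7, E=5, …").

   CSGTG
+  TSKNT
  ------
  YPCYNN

Step 1. [Y] Y is the leading digit of a 6-digit sum of two 5-digit numbers; the final carry is exactly 1, so Y=1.
Step 2. [col 1: G + T ≡ N (mod 10)] several values work for N in column 1 (G + T ≡ N (mod 10), carry-in 0); try N=6 ⇒ N=6.
Step 3. [col 1: G + T ≡ N (mod 10)] G=7 is one option consistent with column 1 (G + T ≡ N (mod 10), carry-in 0) — take it. So G=7.
Step 4. [col 1: G + T ≡ N (mod 10)] from column 1 (G=7, N=6, carry-in 0, digits 1,6,7 already taken and all letters distinct): T must equal 9, so T=9.
Step 5. [col 3: G + K ≡ Y (mod 10)] column 3 reads G+K+carry(1)=Y with G=7, Y=1; with digits 1,6,7,9 already taken and all letters distinct, the only value for K is 3 ⇒ K=3.
Step 6. [col 4: S + S ≡ C (mod 10)] in column 4 we have S+S≡C with carry-in 1; given nothing yet and digits 1,3,6,7,9 already taken and all letters distinct, that pins S to 2 ⇒ S=2.
Step 7. [col 4: S + S ≡ C (mod 10)] in column 4 we have S+S≡C with carry-in 1; given S=2 and digits 1,2,3,6,7,9 already taken and all letters distinct, that pins C to 5, so C=5.
Step 8. [col 5: C + T ≡ P (mod 10)] in column 5 we have C+T≡P with carry-in 0; given C=5, T=9 and digits 1,2,3,5,6,7,9 already taken and all letters distinct, that pins P to 4. So P=4.

Answer: C=5, G=7, K=3, N=6, P=4, S=2, T=9, Y=1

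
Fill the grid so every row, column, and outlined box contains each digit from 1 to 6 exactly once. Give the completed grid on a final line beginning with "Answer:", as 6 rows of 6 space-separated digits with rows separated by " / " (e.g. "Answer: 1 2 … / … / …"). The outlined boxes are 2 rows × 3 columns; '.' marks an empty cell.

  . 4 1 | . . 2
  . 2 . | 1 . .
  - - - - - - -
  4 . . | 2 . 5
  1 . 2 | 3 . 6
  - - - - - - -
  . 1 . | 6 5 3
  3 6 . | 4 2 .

Step 1. [r2c3∈{3,5,6}] 3 has one home in box 1: r2c3, so r2c3=3.
Step 2. [r2c1∈{5,6}] across row 2, 5 lands solely at r2c1. So r2c1=5.
Step 3. [r2c5∈{4,6}] in row 2, 6 fits only at r2c5 ⇒ r2c5=6.
Step 4. [r4c5∈{4}] r4c5's peers cover all but 4. So r4c5=4.
Step 5. [r6c3∈{5}] r6c3's peers cover all but 5 ⇒ r6c3=5.
Step 6. [r1c5∈{3}] r1c5's peers cover all but 3 ⇒ r1c5=3.
Step 7. [r5c1∈{2}] r5c1's peers cover all but 2, so r5c1=2.
Step 8. [r2c6∈{4}] r2c6 has the single candidate 4 ⇒ r2c6=4.
Step 9. [r1c1∈{6}] r1c1 is down to just 6. So r1c1=6.
Step 10. [r6c6∈{1}] nothing but 1 survives at r6c6 ⇒ r6c6=1.
Step 11. [r4c2∈{5}] r4c2 has the single candidate 5, so r4c2=5.
Step 12. [r1c4∈{5}] r1c4 has the single candidate 5, so r1c4=5.
Step 13. [r5c3∈{4}] nothing but 4 survives at r5c3, so r5c3=4.
Step 14. [r3c3∈{6}] r3c3 has the single candidate 6, so r3c3=6.
Step 15. [r3c5∈{1}] r3c5 has the single candidate 1, so r3c5=1.
Step 16. [r3c2∈{3}] r3c2's peers cover all but 3 ⇒ r3c2=3.

Answer: 6 4 1 5 3 2 / 5 2 3 1 6 4 / 4 3 6 2 1 5 / 1 5 2 3 4 6 / 2 1 4 6 5 3 / 3 6 5 4 2 1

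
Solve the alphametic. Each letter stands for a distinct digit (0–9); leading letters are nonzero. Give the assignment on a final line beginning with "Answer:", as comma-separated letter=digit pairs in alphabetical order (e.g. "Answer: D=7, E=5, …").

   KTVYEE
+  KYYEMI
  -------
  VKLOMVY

Step 1. [col 1: E + I ≡ Y (mod 10)] column 1 (E + I ≡ Y (mod 10), carry-in 0) doesn't pin E yet; pick E=6 and continue, so E=6.
Step 2. [V] V is the leading digit of a 7-digit sum of two 6-digit numbers; the final carry is exactly 1, so V=1.
Step 3. [col 1: E + I ≡ Y (mod 10)] several values work for Y in column 1 (E + I ≡ Y (mod 10), carry-in 0); try Y=8, so Y=8.
Step 4. [col 1: E + I ≡ Y (mod 10)] column 1 reads E+I+carry(0)=Y with E=6, Y=8; with digits 1,6,8 already taken and all letters distinct, the only value for I is 2, so I=2.
Step 5. [col 2: E + M ≡ V (mod 10)] column 2: given E=6, V=1, carry-in 0, and digits 1,2,6,8 already taken and all letters distinct, E+M≡V (mod 10) forces M=5 ⇒ M=5.
Step 6. [col 4: V + Y ≡ O (mod 10)] column 4: given V=1, Y=8, carry-in 1, and digits 1,2,5,6,8 already taken and all letters distinct, V+Y≡O (mod 10) forces O=0, so O=0.
Step 7. [col 5: T + Y ≡ L (mod 10)] in column 5 we have T+Y≡L with carry-in 1; given Y=8 and digits 0,1,2,5,6,8 already taken and all letters distinct, that pins T to 4. So T=4.
Step 8. [col 5: T + Y ≡ L (mod 10)] in column 5 we have T+Y≡L with carry-in 1; given T=4, Y=8 and digits 0,1,2,4,5,6,8 already taken and all letters distinct, that pins L to 3 ⇒ L=3.
Step 9. [col 6: K + K ≡ K (mod 10)] in column 6 we have K+K≡K with carry-in 1; given nothing yet and digits 0,1,2,3,4,5,6,8 already taken and all letters distinct, that pins K to 9. So K=9.

Answer: E=6, I=2, K=9, L=3, M=5, O=0, T=4, V=1, Y=8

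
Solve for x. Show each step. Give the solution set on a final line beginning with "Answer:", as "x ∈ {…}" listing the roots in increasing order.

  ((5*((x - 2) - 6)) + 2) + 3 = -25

Step 1. [((5*((x - 2) - 6)) + 2) + 3 = -25] the outer +3 inverts by subtracting 3, so sub: (5*((x - 2) - 6)) + 2 = -28.
Step 2. [(5*((x - 2) - 6)) + 2 = -28] +2 is outermost — subtract 2 both sides, so sub: 5*((x - 2) - 6) = -30.
Step 3. [5*((x - 2) - 6) = -30] leading coefficient 5: divide by 5. So div: (x - 2) - 6 = -6.
Step 4. [(x - 2) - 6 = -6] 6 comes off first (add 6). So sub: x - 2 = 0.
Step 5. [x - 2 = 0] 2 comes off first (add 2) ⇒ sub: x = 2.

Answer: x ∈ {2}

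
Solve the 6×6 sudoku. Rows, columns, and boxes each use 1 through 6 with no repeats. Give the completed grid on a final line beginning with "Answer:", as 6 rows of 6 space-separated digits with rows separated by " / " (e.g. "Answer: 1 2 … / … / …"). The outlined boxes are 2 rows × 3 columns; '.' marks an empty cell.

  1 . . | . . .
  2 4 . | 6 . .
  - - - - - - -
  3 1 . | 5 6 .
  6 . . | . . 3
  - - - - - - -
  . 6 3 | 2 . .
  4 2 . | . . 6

Step 1. [r2c3∈{5}] r2c3 is down to just 5. So r2c3=5.
Step 2. [r6c5∈{1,3,5}] 5 has one home in row 6: r6c5 ⇒ r6c5=5.
Step 3. [r2c5∈{1,3}] across row 2, 3 lands solely at r2c5, so r2c5=3.
Step 4. [r1c4∈{4}] nothing but 4 survives at r1c4. So r1c4=4.
Step 5. [r1c5∈{2}] only 2 remains possible at r1c5. So r1c5=2.
Step 6. [r4c4∈{1}] r4c4 has the single candidate 1 ⇒ r4c4=1.
Step 7. [r4c5∈{4}] r4c5 has the single candidate 4. So r4c5=4.
Step 8. [r3c6∈{2}] r3c6 has the single candidate 2, so r3c6=2.
Step 9. [r2c6∈{1}] r2c6 has the single candidate 1. So r2c6=1.
Step 10. [r1c2∈{3}] r1c2 is down to just 3. So r1c2=3.
Step 11. [r6c4∈{3}] r6c4 has the single candidate 3, so r6c4=3.
Step 12. [r5c1∈{5}] only 5 remains possible at r5c1. So r5c1=5.
Step 13. [r3c3∈{4}] only 4 remains possible at r3c3, so r3c3=4.
Step 14. [r1c6∈{5}] only 5 remains possible at r1c6. So r1c6=5.
Step 15. [r4c2∈{5}] only 5 remains possible at r4c2. So r4c2=5.
Step 16. [r5c5∈{1}] r5c5's peers cover all but 1. So r5c5=1.
Step 17. [r5c6∈{4}] r5c6's peers cover all but 4. So r5c6=4.
Step 18. [r6c3∈{1}] r6c3 is down to just 1, so r6c3=1.
Step 19. [r4c3∈{2}] nothing but 2 survives at r4c3, so r4c3=2.
Step 20. [r1c3∈{6}] only 6 remains possible at r1c3 ⇒ r1c3=6.

Answer: 1 3 6 4 2 5 / 2 4 5 6 3 1 / 3 1 4 5 6 2 / 6 5 2 1 4 3 / 5 6 3 2 1 4 / 4 2 1 3 5 6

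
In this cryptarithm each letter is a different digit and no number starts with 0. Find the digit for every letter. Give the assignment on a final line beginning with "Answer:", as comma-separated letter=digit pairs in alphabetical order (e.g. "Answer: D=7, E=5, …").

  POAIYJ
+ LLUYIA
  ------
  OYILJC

Step 1. [col 1: J + A ≡ C (mod 10)] no forcing yet in column 1 (carry-in 0); J=6 is free and consistent — try it. So J=6.
Step 2. [col 1: J + A ≡ C (mod 10)] no forcing yet in column 1 (carry-in 0); C=0 is free and consistent — try it. So C=0.
Step 3. [col 1: J + A ≡ C (mod 10)] in column 1 we have J+A≡C with carry-in 0; given J=6, C=0 and digits 0,6 already taken and all letters distinct, that pins A to 4, so A=4.
Step 4. [col 2: Y + I ≡ J (mod 10)] no forcing yet in column 2 (carry-in 1); I=2 is free and consistent — try it, so I=2.
Step 5. [col 2: Y + I ≡ J (mod 10)] from column 2 (I=2, J=6, carry-in 1, digits 0,2,4,6 already taken and all letters distinct): Y must equal 3, so Y=3.
Step 6. [col 3: I + Y ≡ L (mod 10)] from column 3 (I=2, Y=3, carry-in 0, digits 0,2,3,4,6 already taken and all letters distinct): L must equal 5. So L=5.
Step 7. [col 4: A + U ≡ I (mod 10)] in column 4 we have A+U≡I with carry-in 0; given A=4, I=2 and digits 0,2,3,4,5,6 already taken and all letters distinct, that pins U to 8 ⇒ U=8.
Step 8. [col 5: O + L ≡ Y (mod 10)] in column 5 we have O+L≡Y with carry-in 1; given L=5, Y=3 and digits 0,2,3,4,5,6,8 already taken and all letters distinct, that pins O to 7 ⇒ O=7.
Step 9. [col 6: P + L ≡ O (mod 10)] in column 6 we have P+L≡O with carry-in 1; given L=5, O=7 and digits 0,2,3,4,5,6,7,8 already taken and all letters distinct, that pins P to 1, so P=1.

Answer: A=4, C=0, I=2, J=6, L=5, O=7, P=1, U=8, Y=3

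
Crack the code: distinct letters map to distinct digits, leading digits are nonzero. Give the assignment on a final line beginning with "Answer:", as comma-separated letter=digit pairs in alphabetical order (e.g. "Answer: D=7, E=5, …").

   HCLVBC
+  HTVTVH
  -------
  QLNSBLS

Step 1. [Q] Q is the leading digit of a 7-digit sum of two 6-digit numbers; the final carry is exactly 1 ⇒ Q=1.
Step 2. [col 1: C + H ≡ S (mod 10)] column 1 (C + H ≡ S (mod 10), carry-in 0) doesn't pin H yet; pick H=5 and continue, so H=5.
Step 3. [col 1: C + H ≡ S (mod 10)] several values work for S in column 1 (C + H ≡ S (mod 10), carry-in 0); try S=9. So S=9.
Step 4. [col 1: C + H ≡ S (mod 10)] from column 1 (H=5, S=9, carry-in 0, digits 1,5,9 already taken and all letters distinct): C must equal 4. So C=4.
Step 5. [col 2: B + V ≡ L (mod 10)] several values work for B in column 2 (B + V ≡ L (mod 10), carry-in 0); try B=2, so B=2.
Step 6. [col 2: B + V ≡ L (mod 10)] L=0 is one option consistent with column 2 (B + V ≡ L (mod 10), carry-in 0) — take it. So L=0.
Step 7. [col 2: B + V ≡ L (mod 10)] column 2 reads B+V+carry(0)=L with B=2, L=0; with digits 0,1,2,4,5,9 already taken and all letters distinct, the only value for V is 8, so V=8.
Step 8. [col 3: V + T ≡ B (mod 10)] column 3: given V=8, B=2, carry-in 1, and digits 0,1,2,4,5,8,9 already taken and all letters distinct, V+T≡B (mod 10) forces T=3, so T=3.
Step 9. [col 5: C + T ≡ N (mod 10)] column 5: given C=4, T=3, carry-in 0, and digits 0,1,2,3,4,5,8,9 already taken and all letters distinct, C+T≡N (mod 10) forces N=7, so N=7.

Answer: B=2, C=4, H=5, L=0, N=7, Q=1, S=9, T=3, V=8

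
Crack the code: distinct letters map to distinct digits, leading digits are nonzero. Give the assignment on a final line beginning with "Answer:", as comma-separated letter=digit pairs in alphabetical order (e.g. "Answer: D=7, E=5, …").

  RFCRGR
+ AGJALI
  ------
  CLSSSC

Step 1. [col 1: R + I ≡ C (mod 10)] I=3 is one option consistent with column 1 (R + I ≡ C (mod 10), carry-in 0) — take it, so I=3.
Step 2. [col 1: R + I ≡ C (mod 10)] C=8 is one option consistent with column 1 (R + I ≡ C (mod 10), carry-in 0) — take it, so C=8.
Step 3. [col 1: R + I ≡ C (mod 10)] column 1 reads R+I+carry(0)=C with I=3, C=8; with digits 3,8 already taken and all letters distinct, the only value for R is 5. So R=5.
Step 4. [col 2: G + L ≡ S (mod 10)] no forcing yet in column 2 (carry-in 0); G=6 is free and consistent — try it ⇒ G=6.
Step 5. [col 2: G + L ≡ S (mod 10)] column 2 (G + L ≡ S (mod 10), carry-in 0) doesn't pin L yet; pick L=1 and continue, so L=1.
Step 6. [col 2: G + L ≡ S (mod 10)] from column 2 (G=6, L=1, carry-in 0, digits 1,3,5,6,8 already taken and all letters distinct): S must equal 7. So S=7.
Step 7. [col 3: R + A ≡ S (mod 10)] column 3: given R=5, S=7, carry-in 0, and digits 1,3,5,6,7,8 already taken and all letters distinct, R+A≡S (mod 10) forces A=2. So A=2.
Step 8. [col 4: C + J ≡ S (mod 10)] column 4 reads C+J+carry(0)=S with C=8, S=7; with digits 1,2,3,5,6,7,8 already taken and all letters distinct, the only value for J is 9. So J=9.
Step 9. [col 5: F + G ≡ L (mod 10)] in column 5 we have F+G≡L with carry-in 1; given G=6, L=1 and digits 1,2,3,5,6,7,8,9 already taken and all letters distinct, that pins F to 4 ⇒ F=4.

Answer: A=2, C=8, F=4, G=6, I=3, J=9, L=1, R=5, S=7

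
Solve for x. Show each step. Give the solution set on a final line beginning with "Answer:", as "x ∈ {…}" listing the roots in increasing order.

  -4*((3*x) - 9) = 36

Step 1. [-4*((3*x) - 9) = 36] -4 out front; divide by -4 ⇒ div: (3*x) - 9 = -9.
Step 2. [(3*x) - 9 = -9] add 9: x sits inside (… - 9). So sub: 3*x = 0.
Step 3. [3*x = 0] 3 out front; divide by 3 ⇒ div: x = 0.

Answer: x ∈ {0}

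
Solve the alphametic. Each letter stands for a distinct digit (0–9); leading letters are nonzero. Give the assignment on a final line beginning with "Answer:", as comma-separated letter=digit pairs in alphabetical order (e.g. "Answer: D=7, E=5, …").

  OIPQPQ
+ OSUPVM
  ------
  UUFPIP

Step 1. [col 1: Q + M ≡ P (mod 10)] column 1 (Q + M ≡ P (mod 10), carry-in 0) doesn't pin Q yet; pick Q=9 and continue. So Q=9.
Step 2. [col 1: Q + M ≡ P (mod 10)] M=8 is one option consistent with column 1 (Q + M ≡ P (mod 10), carry-in 0) — take it ⇒ M=8.
Step 3. [col 1: Q + M ≡ P (mod 10)] column 1: given Q=9, M=8, carry-in 0, and digits 8,9 already taken and all letters distinct, Q+M≡P (mod 10) forces P=7 ⇒ P=7.
Step 4. [col 2: P + V ≡ I (mod 10)] I=0 is one option consistent with column 2 (P + V ≡ I (mod 10), carry-in 1) — take it, so I=0.
Step 5. [col 2: P + V ≡ I (mod 10)] column 2 reads P+V+carry(1)=I with P=7, I=0; with digits 0,7,8,9 already taken and all letters distinct, the only value for V is 2 ⇒ V=2.
Step 6. [col 4: P + U ≡ F (mod 10)] no forcing yet in column 4 (carry-in 1); U=6 is free and consistent — try it, so U=6.
Step 7. [col 4: P + U ≡ F (mod 10)] column 4: given P=7, U=6, carry-in 1, and digits 0,2,6,7,8,9 already taken and all letters distinct, P+U≡F (mod 10) forces F=4 ⇒ F=4.
Step 8. [col 5: I + S ≡ U (mod 10)] column 5 reads I+S+carry(1)=U with I=0, U=6; with digits 0,2,4,6,7,8,9 already taken and all letters distinct, the only value for S is 5 ⇒ S=5.
Step 9. [col 6: O + O ≡ U (mod 10)] column 6: given U=6, carry-in 0, and digits 0,2,4,5,6,7,8,9 already taken and all letters distinct, O+O≡U (mod 10) forces O=3, so O=3.

Answer: F=4, I=0, M=8, O=3, P=7, Q=9, S=5, U=6, V=2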